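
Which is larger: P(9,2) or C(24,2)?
C(24,2)

Reasoning: P(9,2)=72, C(24,2)=276.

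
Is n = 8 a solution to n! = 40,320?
8! = 8·7! = 8·5,040 = 40,320, which equals 40,320.

Answer: Yes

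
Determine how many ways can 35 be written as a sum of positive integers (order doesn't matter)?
14,883

Pentagonal recurrence p(n) = p(n−1) + p(n−2) − p(n−5) − p(n−7) + …: p(35) = p(34) + p(33) − p(30) − p(28) + p(23) + p(20) − p(13) − p(9) + p(0) = 12,310 + 10,143 − 5,604 − 3,718 + 1,255 + 627 − 101 − 30 + 1 = 14,883.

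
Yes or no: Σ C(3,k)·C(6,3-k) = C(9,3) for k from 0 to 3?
Yes

Vandermonde's identity gives C(9,3) = 84; RHS C(9,3) = 84.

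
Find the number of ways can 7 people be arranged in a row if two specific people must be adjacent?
1,440
Treat pair as unit: (7-1)! arrangements × 2 internal orders = 1,440.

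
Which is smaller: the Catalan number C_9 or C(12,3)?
C(12,3)

Explanation: C_9 = C(18,9)/(9+1) = 48,620/10 = 4,862; C(12,3) = 220.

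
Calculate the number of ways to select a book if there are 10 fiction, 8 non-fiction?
18

Reasoning: By the addition principle: 10 + 8 = 18.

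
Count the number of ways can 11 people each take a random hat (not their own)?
14,684,570
Using D(n) = (n-1)[D(n-1) + D(n-2)]:
D(11) = (11-1) × [D(10) + D(9)]
      = 10 × [1334961 + 133496]
      = 10 × 1468457
      = 14,684,570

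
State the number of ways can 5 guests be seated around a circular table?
Circular arrangements: (5-1)! = 24.
Final answer: 24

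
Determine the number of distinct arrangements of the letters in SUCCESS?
Word has 7 letters (S=3, U=1, C=2, E=1). Arrangements: 7!/Π(k!) = 420.

Answer: 420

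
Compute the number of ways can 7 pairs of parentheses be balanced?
429
Using the Catalan number formula: C_n = C(2n, n) / (n+1)
C_7 = C(14, 7) / (7+1)
     = 3432 / 8
     = 429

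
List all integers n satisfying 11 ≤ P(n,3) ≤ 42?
P(3,3)=6; P(4,3)=24; P(5,3)=60. So valid n = 4.

Answer: 4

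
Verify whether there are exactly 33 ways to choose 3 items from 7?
False

Working:
C(7,3) = 35 ≠ 33.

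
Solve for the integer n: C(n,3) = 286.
C(n,3) = n(n−1)(n−2)/3! is increasing in n, and n(n−1)(n−2) = 3!·286 = 1,716 ≈ (n−1)^3 gives n ≈ 13.0. Check: C(11,3) = 165, C(12,3) = 220, C(13,3) = 286 ✓. So n = 13.

Answer: 13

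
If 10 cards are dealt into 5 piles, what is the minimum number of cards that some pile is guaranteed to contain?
2

Solution: Pigeonhole: ⌈10/5⌉ = 2.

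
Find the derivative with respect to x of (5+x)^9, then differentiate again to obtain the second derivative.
72(5+x)^7

Explanation: First derivative: 9(5+x)^{8}. Second derivative: 9·8·(5+x)^{7} = 72(5+x)^{7}.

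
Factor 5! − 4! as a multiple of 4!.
4 × 4! = 96

5! − 4! = 5·4! − 4! = (5 − 1)·4! = 4 × 4! = 96.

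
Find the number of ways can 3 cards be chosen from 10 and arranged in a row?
P(10,3) = 10!/(10-3)! = 720.
Final answer: 720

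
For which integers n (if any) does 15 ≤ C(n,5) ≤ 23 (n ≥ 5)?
7

Explanation: C(6,5)=6; C(7,5)=21; C(8,5)=56. So valid n = 7.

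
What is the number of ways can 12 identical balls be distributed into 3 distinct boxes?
91

Explanation: C(12+3-1, 3-1) = C(14, 2) = 91.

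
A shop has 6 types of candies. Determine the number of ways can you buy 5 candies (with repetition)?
252

Stars and bars: C(5+6-1, 5) = C(10, 5) = 252.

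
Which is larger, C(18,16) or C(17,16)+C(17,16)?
C(18,16)

Reasoning: C(18,16)=153; C(17,16)+C(17,16)=17+17=34.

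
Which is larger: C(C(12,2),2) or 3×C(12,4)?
C(C(12,2),2)=2,145, 3×C(12,4)=1,485.

Answer: C(C(12,2),2)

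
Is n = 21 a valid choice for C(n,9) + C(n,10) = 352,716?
No
C(21,9) + C(21,10) = 293,930 + 352,716 = 646,646, which does not equal 352,716.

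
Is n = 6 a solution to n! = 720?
Yes
6! = 6·5! = 6·120 = 720, which equals 720.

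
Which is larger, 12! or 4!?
12!

12!=479,001,600, 4!=24. 12! > 4!.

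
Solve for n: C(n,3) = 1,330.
C(n,3) = n(n−1)(n−2)/3! is increasing in n, and n(n−1)(n−2) = 3!·1,330 = 7,980 ≈ (n−1)^3 gives n ≈ 21.0. Check: C(19,3) = 969, C(20,3) = 1,140, C(21,3) = 1,330 ✓. So n = 21.

Answer: 21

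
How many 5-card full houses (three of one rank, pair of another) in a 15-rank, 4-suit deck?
5,040

Working:
Triple rank: 15. Triple suits: C(4,3)=4. Pair rank: 14. Pair suits: C(4,2)=6. Total: 5,040.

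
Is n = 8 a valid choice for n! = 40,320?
Yes
8! = 8·7! = 8·5,040 = 40,320, which equals 40,320.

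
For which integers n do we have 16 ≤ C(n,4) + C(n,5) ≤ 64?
C(5,4)+C(5,5)=6; C(6,4)+C(6,5)=21; C(7,4)+C(7,5)=56; C(8,4)+C(8,5)=126. So valid n = 6, 7.

Answer: 6, 7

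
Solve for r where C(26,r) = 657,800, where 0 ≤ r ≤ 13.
7
C(26,r) is increasing for 0 ≤ r ≤ 13. Stepping up (C(26,r+1) = C(26,r)·(26−r)/(r+1)): C(26,1) = 26, C(26,2) = 325, C(26,3) = 2,600, C(26,4) = 14,950, C(26,5) = 65,780, C(26,6) = 230,230, C(26,7) = 657,800 ✓. So r = 7.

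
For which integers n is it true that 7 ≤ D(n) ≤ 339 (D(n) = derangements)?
4, 5, 6

Working:
Using D(n) = (n−1)[D(n−1) + D(n−2)] with D(1)=0, D(2)=1: D(3)=2; D(4)=9; D(5)=44; D(6)=265; D(7)=1,854. So valid n = 4, 5, 6.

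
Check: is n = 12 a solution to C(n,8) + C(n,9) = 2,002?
C(12,8) + C(12,9) = 495 + 220 = 715, which does not equal 2,002.

Answer: No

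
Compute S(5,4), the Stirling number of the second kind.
10
Using the Stirling recurrence: S(n,k) = k·S(n-1,k) + S(n-1,k-1)
S(5,4) = 4·S(4,4) + S(4,3)
         = 4·1 + 6
         = 4 + 6
         = 10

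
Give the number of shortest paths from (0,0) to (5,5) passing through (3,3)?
120

To (3,3): C(6,3)=20. From there: C(4,2)=6. Total: 120.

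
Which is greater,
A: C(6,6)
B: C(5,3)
A=C(6,6)=1, B=C(5,3)=10.

Answer: B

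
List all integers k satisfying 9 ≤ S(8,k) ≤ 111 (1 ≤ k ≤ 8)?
7

Solution: S(8,1)=1; S(8,2)=127; S(8,3)=966; S(8,4)=1,701; S(8,5)=1,050; S(8,6)=266; S(8,7)=28; S(8,8)=1. So valid k = 7.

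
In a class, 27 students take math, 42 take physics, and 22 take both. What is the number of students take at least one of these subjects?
47

Explanation: |A∪B| = |A|+|B|-|A∩B| = 27+42-22 = 47.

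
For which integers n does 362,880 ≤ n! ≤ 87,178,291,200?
9, 10, 11, 12, 13, 14

Explanation: n! is strictly increasing; 9! = 362,880 and 14! = 87,178,291,200, so valid n = 9, 10, 11, 12, 13, 14.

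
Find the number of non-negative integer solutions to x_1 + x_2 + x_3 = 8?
45

Working:
C(8+3-1, 3-1) = 45.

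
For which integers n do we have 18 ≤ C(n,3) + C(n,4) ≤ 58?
6

Explanation: C(5,3)+C(5,4)=15; C(6,3)+C(6,4)=35; C(7,3)+C(7,4)=70. So valid n = 6.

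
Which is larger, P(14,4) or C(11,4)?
P(14,4)=24,024, C(11,4)=330.
Final answer: P(14,4)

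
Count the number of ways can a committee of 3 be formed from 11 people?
165

Reasoning: C(11,3) = 11! / (3! × (11-3)!)
         = 11! / (3! × 8!)
         = 165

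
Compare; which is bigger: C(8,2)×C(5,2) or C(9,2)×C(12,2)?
C(9,2)×C(12,2)

C(8,2)×C(5,2)=280, C(9,2)×C(12,2)=2,376.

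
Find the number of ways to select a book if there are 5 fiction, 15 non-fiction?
20

By the addition principle: 5 + 15 = 20.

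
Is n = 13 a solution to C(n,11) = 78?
Yes
C(13,11) = 13·12·11·10·9·8·7·6·5·4·3/11! = 3,113,510,400/39,916,800 = 78, which equals 78.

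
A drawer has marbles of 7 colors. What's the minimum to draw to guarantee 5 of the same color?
29

Explanation: Worst case: 4 of each = 28. One more: 29.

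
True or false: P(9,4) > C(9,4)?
True

Explanation: P(9,4) = 3,024 and C(9,4) = 126; P(n,r) = r! × C(n,r) so P > C whenever r ≥ 2.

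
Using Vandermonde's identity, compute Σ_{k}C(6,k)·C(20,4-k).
14,950

Solution: = C(6+20,4) = C(26,4) = 14,950.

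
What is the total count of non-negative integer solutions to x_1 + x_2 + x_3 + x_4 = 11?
C(11+4-1, 4-1) = 364.

Answer: 364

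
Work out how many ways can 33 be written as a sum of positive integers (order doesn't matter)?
10,143

Reasoning: Pentagonal recurrence p(n) = p(n−1) + p(n−2) − p(n−5) − p(n−7) + …: p(33) = p(32) + p(31) − p(28) − p(26) + p(21) + p(18) − p(11) − p(7) = 8,349 + 6,842 − 3,718 − 2,436 + 792 + 385 − 56 − 15 = 10,143.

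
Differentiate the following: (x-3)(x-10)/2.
d/dx[(x-3)(x-10)] = (x-10) + (x-3) = 2x - 13. Dividing by 2 gives (2x - 13)/2.
Final answer: (2x - 13)/2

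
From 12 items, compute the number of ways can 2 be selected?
C(12,2) = 12! / (2! × (12-2)!)
         = 12! / (2! × 10!)
         = 66
Final answer: 66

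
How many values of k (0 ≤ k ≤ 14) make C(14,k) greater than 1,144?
5

Reasoning: Row 14 is unimodal and symmetric about k=14/2. C(14,4)=1,001 ≤ 1,144; C(14,5)=2,002 > 1,144; by symmetry C(14,k) > 1,144 for k = 5..9. That's 9 - 5 + 1 = 5 values.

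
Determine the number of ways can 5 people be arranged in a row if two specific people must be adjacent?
Treat pair as unit: (5-1)! arrangements × 2 internal orders = 48.

Answer: 48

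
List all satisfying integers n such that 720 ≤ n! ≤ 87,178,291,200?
n! is strictly increasing; 6! = 720 and 14! = 87,178,291,200, so valid n = 6, 7, 8, 9, 10, 11, 12, 13, 14.

Answer: 6, 7, 8, 9, 10, 11, 12, 13, 14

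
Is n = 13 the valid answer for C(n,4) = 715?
C(13,4) = 13·12·11·10/4! = 17,160/24 = 715, which equals 715.
Final answer: Yes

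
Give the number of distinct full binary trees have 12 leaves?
Using the Catalan number formula: C_n = C(2n, n) / (n+1)
C_11 = C(22, 11) / (11+1)
     = 705432 / 12
     = 58,786
Final answer: 58,786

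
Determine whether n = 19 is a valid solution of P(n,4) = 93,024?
Yes

P(19,4) = 19·18·17·16 = 93,024, which equals 93,024.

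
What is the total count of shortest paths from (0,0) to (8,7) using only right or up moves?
6,435

Solution: Choose 8 rights from 15 moves: C(15,8) = 6,435.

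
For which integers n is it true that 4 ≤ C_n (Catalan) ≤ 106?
3, 4, 5

Reasoning: C_2=2; C_3=5; C_4=14; C_5=42; C_6=132. So valid n = 3, 4, 5.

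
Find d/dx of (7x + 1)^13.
91(7x + 1)^12

Chain rule: 13(7x+1)^{12} × 7 = 91(7x+1)^{12}.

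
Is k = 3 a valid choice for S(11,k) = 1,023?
No

Reasoning: S(11,3) = 3·S(10,3) + S(10,2) = 3·9,330 + 511 = 28,501, which does not equal 1,023.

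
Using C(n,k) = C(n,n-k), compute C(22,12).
646,646

C(22,12) = C(22,10) = 646,646.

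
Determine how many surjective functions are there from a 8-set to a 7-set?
141,120

Onto functions = 7! × S(8,7)
First compute S(8,7) via recurrence:
Using the Stirling recurrence: S(n,k) = k·S(n-1,k) + S(n-1,k-1)
S(8,7) = 7·S(7,7) + S(7,6)
         = 7·1 + 21
         = 7 + 21
         = 28
Then: 5040 × 28 = 141,120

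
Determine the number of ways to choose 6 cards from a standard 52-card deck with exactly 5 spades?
50,193

Working:
13 spades and 39 non-spades: C(13,5) × C(39,1) = 1287 × 39 = 50,193.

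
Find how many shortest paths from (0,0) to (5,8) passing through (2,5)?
420
To (2,5): C(7,2)=21. From there: C(6,3)=20. Total: 420.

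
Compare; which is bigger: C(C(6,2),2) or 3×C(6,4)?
C(C(6,2),2)

Explanation: C(C(6,2),2)=105, 3×C(6,4)=45.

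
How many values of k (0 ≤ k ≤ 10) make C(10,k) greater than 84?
5

Row 10 is unimodal and symmetric about k=10/2. C(10,2)=45 ≤ 84; C(10,3)=120 > 84; by symmetry C(10,k) > 84 for k = 3..7. That's 7 - 3 + 1 = 5 values.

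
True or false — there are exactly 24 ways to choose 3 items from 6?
C(6,3) = 20 ≠ 24.
Final answer: False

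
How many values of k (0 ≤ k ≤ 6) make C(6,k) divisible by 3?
4

Working:
Checking C(6,k) mod 3 for k = 0..6: divisible at k = 1, 2, 4, 5. That's 4 values.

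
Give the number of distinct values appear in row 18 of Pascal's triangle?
10

Solution: Row 18 has entries C(18,0)..C(18,18); by symmetry C(18,k)=C(18,18-k), giving 10 distinct values.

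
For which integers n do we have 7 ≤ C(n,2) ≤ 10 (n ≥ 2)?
5

Working:
C(4,2)=6; C(5,2)=10; C(6,2)=15. So valid n = 5.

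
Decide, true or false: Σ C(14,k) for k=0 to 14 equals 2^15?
Binomial theorem: Σ C(14,k) = (1+1)^14 = 2^14 = 16,384; RHS 2^15 = 32,768.
Final answer: False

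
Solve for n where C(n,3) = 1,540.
22

Reasoning: C(n,3) = n(n−1)(n−2)/3! is increasing in n, and n(n−1)(n−2) = 3!·1,540 = 9,240 ≈ (n−1)^3 gives n ≈ 22.0. Check: C(20,3) = 1,140, C(21,3) = 1,330, C(22,3) = 1,540 ✓. So n = 22.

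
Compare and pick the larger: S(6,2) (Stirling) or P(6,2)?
S(6,2)

S(6,2) = 2·S(5,2) + S(5,1) = 2·15 + 1 = 31; P(6,2) = 30.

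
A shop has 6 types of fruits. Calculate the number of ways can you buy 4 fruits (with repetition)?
126

Working:
Stars and bars: C(4+6-1, 4) = C(9, 4) = 126.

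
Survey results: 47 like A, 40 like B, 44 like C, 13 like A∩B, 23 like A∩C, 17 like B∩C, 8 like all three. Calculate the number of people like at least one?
86

Solution: |A∪B∪C| = 47+40+44-13-23-17+8 = 86.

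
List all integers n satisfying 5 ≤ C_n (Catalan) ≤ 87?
C_2=2; C_3=5; C_4=14; C_5=42; C_6=132. So valid n = 3, 4, 5.

Answer: 3, 4, 5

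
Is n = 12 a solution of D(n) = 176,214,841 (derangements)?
D(12) = (12-1)·[D(11) + D(10)] = 11·[14,684,570 + 1,334,961] = 176,214,841, which equals 176,214,841.
Final answer: Yes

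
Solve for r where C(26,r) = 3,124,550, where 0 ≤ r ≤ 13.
9

Reasoning: C(26,r) is increasing for 0 ≤ r ≤ 13. Stepping up (C(26,r+1) = C(26,r)·(26−r)/(r+1)): C(26,1) = 26, C(26,2) = 325, C(26,3) = 2,600, C(26,4) = 14,950, C(26,5) = 65,780, C(26,6) = 230,230, C(26,7) = 657,800, C(26,8) = 1,562,275, C(26,9) = 3,124,550 ✓. So r = 9.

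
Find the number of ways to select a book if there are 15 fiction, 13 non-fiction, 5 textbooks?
33
By the addition principle: 15 + 13 + 5 = 33.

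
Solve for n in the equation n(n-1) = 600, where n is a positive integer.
n² − n − 600 = 0, so n = (1 ± √(1 + 4·600))/2 = (1 ± √2,401)/2 = (1 ± 49)/2, i.e. n = 25 or n = -24. Taking the positive root, n = 25 (check: 25×24 = 600).

Answer: 25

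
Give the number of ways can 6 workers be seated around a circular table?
120

Circular arrangements: (6-1)! = 120.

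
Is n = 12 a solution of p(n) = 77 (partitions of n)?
Yes

Explanation: Pentagonal recurrence p(n) = p(n−1) + p(n−2) − p(n−5) − p(n−7) + …: p(12) = p(11) + p(10) − p(7) − p(5) + p(0) = 56 + 42 − 15 − 7 + 1 = 77, which equals 77.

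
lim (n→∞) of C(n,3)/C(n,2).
C(n,3)/C(n,2) = (n-2)/3 → ∞ as n → ∞.
Final answer: ∞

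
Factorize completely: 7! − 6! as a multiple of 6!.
6 × 6! = 4,320

Reasoning: 7! − 6! = 7·6! − 6! = (7 − 1)·6! = 6 × 6! = 4,320.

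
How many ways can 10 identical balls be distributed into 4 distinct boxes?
286

Explanation: C(10+4-1, 4-1) = C(13, 3) = 286.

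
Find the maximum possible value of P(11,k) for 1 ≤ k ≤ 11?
39,916,800

Reasoning: P(11,k) increases in k, so maximum at k = 11: 11! = 39,916,800.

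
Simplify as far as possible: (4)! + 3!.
30

Explanation: (4)! + 3! = (4)·3! + 3! = (4+1)·3! = 5·3! = 30.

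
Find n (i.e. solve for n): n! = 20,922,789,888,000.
16

Solution: n! is strictly increasing. 14! = 87,178,291,200, 15! = 1,307,674,368,000, 16! = 20,922,789,888,000 ✓. So n = 16.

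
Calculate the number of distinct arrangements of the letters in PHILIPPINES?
1,108,800

Reasoning: Word has 11 letters (P=3, H=1, I=3, L=1, N=1, E=1, S=1). Arrangements: 11!/Π(k!) = 1,108,800.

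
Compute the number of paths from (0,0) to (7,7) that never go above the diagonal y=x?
429

Working:
Counted by the Catalan number C_7: C_7 = C(14,7)/(7+1) = 3,432/8 = 429.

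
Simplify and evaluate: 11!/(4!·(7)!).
330

Solution: This is C(11,4) = 330.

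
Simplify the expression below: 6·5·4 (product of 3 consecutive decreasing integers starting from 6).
This is P(6,3) = 6!/(3)! = 120.
Final answer: 120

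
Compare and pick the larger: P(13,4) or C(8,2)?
P(13,4)=17,160, C(8,2)=28.
Final answer: P(13,4)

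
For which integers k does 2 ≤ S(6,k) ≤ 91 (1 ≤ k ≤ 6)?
S(6,1)=1; S(6,2)=31; S(6,3)=90; S(6,4)=65; S(6,5)=15; S(6,6)=1. So valid k = 2, 3, 4, 5.
Final answer: 2, 3, 4, 5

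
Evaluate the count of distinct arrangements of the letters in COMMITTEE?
Word has 9 letters (C=1, O=1, M=2, I=1, T=2, E=2). Arrangements: 9!/Π(k!) = 45,360.
Final answer: 45,360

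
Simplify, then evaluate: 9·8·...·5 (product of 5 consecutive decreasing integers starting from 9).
15,120

Working:
This is P(9,5) = 9!/(4)! = 15,120.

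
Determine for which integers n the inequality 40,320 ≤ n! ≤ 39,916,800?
n! is strictly increasing; 8! = 40,320 and 11! = 39,916,800, so valid n = 8, 9, 10, 11.

Answer: 8, 9, 10, 11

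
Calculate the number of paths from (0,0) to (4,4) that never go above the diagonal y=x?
14

Counted by the Catalan number C_4: C_4 = C(8,4)/(4+1) = 70/5 = 14.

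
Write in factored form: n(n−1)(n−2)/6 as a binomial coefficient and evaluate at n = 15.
C(n,3); C(15,3) = 455

Reasoning: n(n−1)(n−2)/6 = n!/(3!(n−3)!) = C(n,3). At n = 15: C(15,3) = 455.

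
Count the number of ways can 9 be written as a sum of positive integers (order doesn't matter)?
30

Reasoning: Pentagonal recurrence p(n) = p(n−1) + p(n−2) − p(n−5) − p(n−7) + …: p(9) = p(8) + p(7) − p(4) − p(2) = 22 + 15 − 5 − 2 = 30.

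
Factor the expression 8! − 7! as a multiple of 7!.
8! − 7! = 8·7! − 7! = (8 − 1)·7! = 7 × 7! = 35,280.

Answer: 7 × 7! = 35,280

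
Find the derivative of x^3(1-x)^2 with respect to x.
3x^2(1-x)^2 - 2x^3(1-x)^1
Product rule: 3x^{2}(1-x)^{2} + x^3·(-2)(1-x)^{1}.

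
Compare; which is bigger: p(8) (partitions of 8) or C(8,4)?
Pentagonal recurrence p(n) = p(n−1) + p(n−2) − p(n−5) − p(n−7) + …: p(8) = p(7) + p(6) − p(3) − p(1) = 15 + 11 − 3 − 1 = 22; C(8,4) = 70.

Answer: C(8,4)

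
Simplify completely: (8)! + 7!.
45,360

Explanation: (8)! + 7! = (8)·7! + 7! = (8+1)·7! = 9·7! = 45,360.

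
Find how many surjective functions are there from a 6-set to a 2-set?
62

Solution: Onto functions = 2! × S(6,2)
First compute S(6,2) via recurrence:
Using the Stirling recurrence: S(n,k) = k·S(n-1,k) + S(n-1,k-1)
S(6,2) = 2·S(5,2) + S(5,1)
         = 2·15 + 1
         = 30 + 1
         = 31
Then: 2 × 31 = 62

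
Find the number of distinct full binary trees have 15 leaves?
2,674,440

Using the Catalan number formula: C_n = C(2n, n) / (n+1)
C_14 = C(28, 14) / (14+1)
     = 40116600 / 15
     = 2,674,440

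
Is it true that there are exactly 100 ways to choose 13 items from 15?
False

Explanation: C(15,13) = 105 ≠ 100.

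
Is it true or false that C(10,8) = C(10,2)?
Symmetry C(n,k) = C(n,n-k): C(10,8) = 45 and C(10,2) = 45. Both sides agree, so the statement holds.

Answer: True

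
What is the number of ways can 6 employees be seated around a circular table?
120
Circular arrangements: (6-1)! = 120.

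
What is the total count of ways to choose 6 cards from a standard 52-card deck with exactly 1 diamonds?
7,484,841

Explanation: 13 diamonds and 39 non-diamonds: C(13,1) × C(39,5) = 13 × 575757 = 7,484,841.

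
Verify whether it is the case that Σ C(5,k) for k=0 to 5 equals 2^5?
Binomial theorem: Σ C(5,k) = (1+1)^5 = 2^5 = 32; RHS 2^5 = 32.

Answer: True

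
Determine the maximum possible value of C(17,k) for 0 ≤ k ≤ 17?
24,310

Reasoning: Maximum at k = 8 or k = 9: C(17,8) = 24,310.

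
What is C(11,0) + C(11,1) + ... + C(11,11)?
2,048

Sum of binomial coefficients = 2^11 = 2,048.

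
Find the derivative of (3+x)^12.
12(3+x)^11

Using the power rule: d/dx (3+x)^12 = 12(3+x)^{11}.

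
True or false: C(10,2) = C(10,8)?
True

Working:
C(10,2) = C(10,10-2) by the symmetry property; both equal 45.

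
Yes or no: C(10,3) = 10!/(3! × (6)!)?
No

The correct denominator is 3!×7!, giving C(10,3) = 120; the stated RHS is 10!/(3!×6!) = 840 ≠ 120, so the statement does not hold.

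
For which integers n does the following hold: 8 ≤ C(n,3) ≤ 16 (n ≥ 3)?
C(4,3)=4; C(5,3)=10; C(6,3)=20. So valid n = 5.
Final answer: 5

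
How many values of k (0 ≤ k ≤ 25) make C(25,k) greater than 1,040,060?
10

Row 25 is unimodal and symmetric about k=25/2. C(25,7)=480,700 ≤ 1,040,060; C(25,8)=1,081,575 > 1,040,060; by symmetry C(25,k) > 1,040,060 for k = 8..17. That's 17 - 8 + 1 = 10 values.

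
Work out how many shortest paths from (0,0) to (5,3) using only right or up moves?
56

Choose 5 rights from 8 moves: C(8,5) = 56.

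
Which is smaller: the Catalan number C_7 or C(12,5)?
C_7

Working:
C_7 = C(14,7)/(7+1) = 3,432/8 = 429; C(12,5) = 792.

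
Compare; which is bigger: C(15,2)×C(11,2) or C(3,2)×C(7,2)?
C(15,2)×C(11,2)

C(15,2)×C(11,2)=5,775, C(3,2)×C(7,2)=63.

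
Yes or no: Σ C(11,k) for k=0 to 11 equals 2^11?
Binomial theorem: Σ C(11,k) = (1+1)^11 = 2^11 = 2,048; RHS 2^11 = 2,048.

Answer: Yes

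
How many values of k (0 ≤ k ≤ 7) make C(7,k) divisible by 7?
6

Checking C(7,k) mod 7 for k = 0..7: divisible at k = 1, 2, 3, 4, 5, 6. That's 6 values.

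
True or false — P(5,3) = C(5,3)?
False

P(5,3) = 60 but C(5,3) = 10; they differ by a factor of 3! = 6, so the statement does not hold.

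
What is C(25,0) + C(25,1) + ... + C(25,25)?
33,554,432

Solution: Sum of binomial coefficients = 2^25 = 33,554,432.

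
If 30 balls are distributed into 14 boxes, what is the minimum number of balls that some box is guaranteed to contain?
3

Solution: Pigeonhole: ⌈30/14⌉ = 3.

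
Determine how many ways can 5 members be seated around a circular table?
24

Circular arrangements: (5-1)! = 24.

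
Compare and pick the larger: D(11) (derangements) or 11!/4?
D(11) = (11-1)·[D(10) + D(9)] = 10·[1,334,961 + 133,496] = 14,684,570; 11!/4 = 39,916,800/4 = 9,979,200.
Final answer: D(11)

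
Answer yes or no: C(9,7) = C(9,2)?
Yes

Symmetry C(n,k) = C(n,n-k): C(9,7) = 36 and C(9,2) = 36. Both sides agree, so the statement holds.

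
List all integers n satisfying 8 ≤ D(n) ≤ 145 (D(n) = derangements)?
4, 5

Working:
Using D(n) = (n−1)[D(n−1) + D(n−2)] with D(1)=0, D(2)=1: D(3)=2; D(4)=9; D(5)=44; D(6)=265. So valid n = 4, 5.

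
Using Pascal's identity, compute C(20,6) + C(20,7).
116,280

Working:
C(20,6) + C(20,7) = C(21,7) = 116,280.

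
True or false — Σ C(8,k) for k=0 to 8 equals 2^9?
Binomial theorem: Σ C(8,k) = (1+1)^8 = 2^8 = 256; RHS 2^9 = 512.
Final answer: False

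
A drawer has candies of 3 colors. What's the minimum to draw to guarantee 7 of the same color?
Worst case: 6 of each = 18. One more: 19.

Answer: 19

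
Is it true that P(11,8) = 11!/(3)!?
True

Reasoning: Permutation formula P(n,k) = n!/(n-k)!: 11!/3! = 39,916,800/6 = 6,652,800 = P(11,8). The statement holds.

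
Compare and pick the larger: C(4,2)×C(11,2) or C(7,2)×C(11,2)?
C(7,2)×C(11,2)

C(4,2)×C(11,2)=330, C(7,2)×C(11,2)=1,155.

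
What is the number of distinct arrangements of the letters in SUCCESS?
420

Word has 7 letters (S=3, U=1, C=2, E=1). Arrangements: 7!/Π(k!) = 420.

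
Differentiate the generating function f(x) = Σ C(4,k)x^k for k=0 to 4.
Σ k·C(4,k)x^(k-1) for k=1 to 4

Reasoning: Term-by-term differentiation gives Σ k·C(4,k)x^{k-1} for k=1 to 4.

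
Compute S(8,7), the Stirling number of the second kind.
Using the Stirling recurrence: S(n,k) = k·S(n-1,k) + S(n-1,k-1)
S(8,7) = 7·S(7,7) + S(7,6)
         = 7·1 + 21
         = 7 + 21
         = 28

Answer: 28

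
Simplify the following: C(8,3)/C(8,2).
2

Reasoning: C(n,k+1)/C(n,k) = (n−k)/(k+1). Here (8−2)/(2+1) = 6/3 = 2.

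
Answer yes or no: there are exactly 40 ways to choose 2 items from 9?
No

Working:
C(9,2) = 36 ≠ 40.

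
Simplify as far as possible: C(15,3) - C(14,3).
91

Solution: C(15,3) - C(14,3) = C(14,2) = 91.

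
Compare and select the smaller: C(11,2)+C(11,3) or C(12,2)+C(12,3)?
First=220, Second=286.

Answer: C(11,2)+C(11,3)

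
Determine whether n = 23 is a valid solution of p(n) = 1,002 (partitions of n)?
No

Explanation: Pentagonal recurrence p(n) = p(n−1) + p(n−2) − p(n−5) − p(n−7) + …: p(23) = p(22) + p(21) − p(18) − p(16) + p(11) + p(8) − p(1) = 1,002 + 792 − 385 − 231 + 56 + 22 − 1 = 1,255, which does not equal 1,002.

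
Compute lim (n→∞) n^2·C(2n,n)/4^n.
∞

Solution: C(2n,n) ~ 4^n/√(πn), so n^2·C(2n,n)/4^n ~ n^(2 − 1/2)/√π → ∞.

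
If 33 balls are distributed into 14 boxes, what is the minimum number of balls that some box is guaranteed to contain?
3

Explanation: Pigeonhole: ⌈33/14⌉ = 3.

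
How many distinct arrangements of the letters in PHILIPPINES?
1,108,800

Explanation: Word has 11 letters (P=3, H=1, I=3, L=1, N=1, E=1, S=1). Arrangements: 11!/Π(k!) = 1,108,800.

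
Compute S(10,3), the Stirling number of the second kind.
9,330

Using the Stirling recurrence: S(n,k) = k·S(n-1,k) + S(n-1,k-1)
S(10,3) = 3·S(9,3) + S(9,2)
         = 3·3025 + 255
         = 9075 + 255
         = 9,330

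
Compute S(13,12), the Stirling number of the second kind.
78

Working:
Using the Stirling recurrence: S(n,k) = k·S(n-1,k) + S(n-1,k-1)
S(13,12) = 12·S(12,12) + S(12,11)
         = 12·1 + 66
         = 12 + 66
         = 78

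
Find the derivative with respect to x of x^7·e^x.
(7x^6 + x^7)e^x

Solution: Product rule: d/dx[x^7]·e^x + x^7·d/dx[e^x] = 7x^{6}e^x + x^7e^x.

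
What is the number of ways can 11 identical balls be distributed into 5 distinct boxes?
1,365
C(11+5-1, 5-1) = C(15, 4) = 1,365.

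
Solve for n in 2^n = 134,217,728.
27

134,217,728 = 1,024 × 1,024 × 128 = 2^10 × 2^10 × 2^7 = 2^27, so n = 27.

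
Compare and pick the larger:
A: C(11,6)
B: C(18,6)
B
A=C(11,6)=462, B=C(18,6)=18,564.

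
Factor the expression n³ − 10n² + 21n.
n(n − 3)(n − 7)

Reasoning: n³ − 10n² + 21n = n(n² − 10n + 21) = n(n − 3)(n − 7).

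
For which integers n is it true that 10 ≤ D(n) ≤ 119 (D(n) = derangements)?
5

Solution: Using D(n) = (n−1)[D(n−1) + D(n−2)] with D(1)=0, D(2)=1: D(4)=9; D(5)=44; D(6)=265. So valid n = 5.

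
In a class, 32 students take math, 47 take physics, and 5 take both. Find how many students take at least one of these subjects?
74

Working:
|A∪B| = |A|+|B|-|A∩B| = 32+47-5 = 74.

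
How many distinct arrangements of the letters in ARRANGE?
1,260

Working:
Word has 7 letters (A=2, R=2, N=1, G=1, E=1). Arrangements: 7!/Π(k!) = 1,260.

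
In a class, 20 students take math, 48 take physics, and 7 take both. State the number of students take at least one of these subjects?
61

Solution: |A∪B| = |A|+|B|-|A∩B| = 20+48-7 = 61.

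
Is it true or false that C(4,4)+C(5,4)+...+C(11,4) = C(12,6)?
False

Solution: Hockey stick identity gives Σ = C(12,5) = 792; RHS C(12,6) = 924.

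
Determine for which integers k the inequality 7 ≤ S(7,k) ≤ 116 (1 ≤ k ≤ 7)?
2, 6

Solution: S(7,1)=1; S(7,2)=63; S(7,3)=301; S(7,4)=350; S(7,5)=140; S(7,6)=21; S(7,7)=1. So valid k = 2, 6.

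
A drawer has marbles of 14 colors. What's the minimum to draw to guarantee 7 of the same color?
85

Worst case: 6 of each = 84. One more: 85.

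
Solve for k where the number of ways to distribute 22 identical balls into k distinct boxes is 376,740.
7

Solution: Stars and bars: the count is C(22+k−1, k−1), increasing in k. k=5: C(26,4) = 14,950, k=6: C(27,5) = 80,730, k=7: C(28,6) = 376,740 ✓. So k = 7.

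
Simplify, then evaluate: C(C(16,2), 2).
7,140

Solution: C(16,2) = 120, then C(120, 2) = 7,140.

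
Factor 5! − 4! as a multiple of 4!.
4 × 4! = 96
5! − 4! = 5·4! − 4! = (5 − 1)·4! = 4 × 4! = 96.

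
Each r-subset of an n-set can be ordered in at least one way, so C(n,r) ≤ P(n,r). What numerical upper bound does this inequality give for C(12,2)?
132
P(12,2) = 12·11 = 132, so C(12,2) ≤ 132. (The bound is loose by a factor of 2! = 2: C(12,2) = 132/2 = 66.)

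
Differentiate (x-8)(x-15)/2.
(2x - 23)/2
d/dx[(x-8)(x-15)] = (x-15) + (x-8) = 2x - 23. Dividing by 2 gives (2x - 23)/2.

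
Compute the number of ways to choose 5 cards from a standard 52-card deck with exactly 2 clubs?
712,842

Working:
13 clubs and 39 non-clubs: C(13,2) × C(39,3) = 78 × 9139 = 712,842.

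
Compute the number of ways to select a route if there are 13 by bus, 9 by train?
By the addition principle: 13 + 9 = 22.

Answer: 22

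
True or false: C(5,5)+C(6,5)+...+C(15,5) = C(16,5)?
Hockey stick identity gives Σ = C(16,6) = 8,008; RHS C(16,5) = 4,368.
Final answer: False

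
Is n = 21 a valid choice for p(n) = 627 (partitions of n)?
No

Solution: Pentagonal recurrence p(n) = p(n−1) + p(n−2) − p(n−5) − p(n−7) + …: p(21) = p(20) + p(19) − p(16) − p(14) + p(9) + p(6) = 627 + 490 − 231 − 135 + 30 + 11 = 792, which does not equal 627.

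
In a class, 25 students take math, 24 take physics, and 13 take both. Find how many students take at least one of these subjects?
36

Solution: |A∪B| = |A|+|B|-|A∩B| = 25+24-13 = 36.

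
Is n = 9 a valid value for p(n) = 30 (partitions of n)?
Pentagonal recurrence p(n) = p(n−1) + p(n−2) − p(n−5) − p(n−7) + …: p(9) = p(8) + p(7) − p(4) − p(2) = 22 + 15 − 5 − 2 = 30, which equals 30.

Answer: Yes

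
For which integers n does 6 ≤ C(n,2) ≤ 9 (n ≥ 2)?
4

Reasoning: C(3,2)=3; C(4,2)=6; C(5,2)=10. So valid n = 4.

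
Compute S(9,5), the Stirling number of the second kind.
6,951

Using the Stirling recurrence: S(n,k) = k·S(n-1,k) + S(n-1,k-1)
S(9,5) = 5·S(8,5) + S(8,4)
         = 5·1050 + 1701
         = 5250 + 1701
         = 6,951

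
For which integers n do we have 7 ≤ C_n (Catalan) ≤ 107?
C_3=5; C_4=14; C_5=42; C_6=132. So valid n = 4, 5.
Final answer: 4, 5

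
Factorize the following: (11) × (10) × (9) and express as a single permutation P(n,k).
Product of 3 consecutive descending integers starting at 11: P(11,3) = 11!/8! = 990.
Final answer: P(11,3) = 11!/(8)!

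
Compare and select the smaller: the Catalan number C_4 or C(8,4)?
C_4 = C(8,4)/(4+1) = 70/5 = 14; C(8,4) = 70.
Final answer: C_4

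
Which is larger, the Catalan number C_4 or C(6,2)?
C_4 = C(8,4)/(4+1) = 70/5 = 14; C(6,2) = 15.
Final answer: C(6,2)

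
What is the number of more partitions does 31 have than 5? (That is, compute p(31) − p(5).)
6,835

Pentagonal recurrence p(n) = p(n−1) + p(n−2) − p(n−5) − p(n−7) + …: p(31) = p(30) + p(29) − p(26) − p(24) + p(19) + p(16) − p(9) − p(5) = 5,604 + 4,565 − 2,436 − 1,575 + 490 + 231 − 30 − 7 = 6,842.
p(5) = p(4) + p(3) − p(0) = 5 + 3 − 1 = 7.
Difference = 6,842 − 7 = 6,835.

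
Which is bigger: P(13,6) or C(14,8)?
P(13,6)

Solution: P(13,6)=1,235,520, C(14,8)=3,003.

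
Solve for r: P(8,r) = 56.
2
P(8,r) = 8·7·…·(8−r+1), a product of r factors. Multiplying down from 8: 8 = 8; 8·7 = 56 ✓ (2 factors). So r = 2.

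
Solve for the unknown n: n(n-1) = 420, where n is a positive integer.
21

Solution: n² − n − 420 = 0, so n = (1 ± √(1 + 4·420))/2 = (1 ± √1,681)/2 = (1 ± 41)/2, i.e. n = 21 or n = -20. Taking the positive root, n = 21 (check: 21×20 = 420).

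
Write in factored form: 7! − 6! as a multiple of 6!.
7! − 6! = 7·6! − 6! = (7 − 1)·6! = 6 × 6! = 4,320.
Final answer: 6 × 6! = 4,320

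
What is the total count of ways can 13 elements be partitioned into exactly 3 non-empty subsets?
261,625

This equals S(13,3), the Stirling number of the 2nd kind.
Using the Stirling recurrence: S(n,k) = k·S(n-1,k) + S(n-1,k-1)
S(13,3) = 3·S(12,3) + S(12,2)
         = 3·86526 + 2047
         = 259578 + 2047
         = 261,625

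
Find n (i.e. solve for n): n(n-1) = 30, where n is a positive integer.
6

Reasoning: n² − n − 30 = 0, so n = (1 ± √(1 + 4·30))/2 = (1 ± √121)/2 = (1 ± 11)/2, i.e. n = 6 or n = -5. Taking the positive root, n = 6 (check: 6×5 = 30).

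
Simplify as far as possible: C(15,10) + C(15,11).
4,368

Solution: By Pascal's identity: C(16,11) = 4,368.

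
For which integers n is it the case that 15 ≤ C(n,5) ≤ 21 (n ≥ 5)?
7
C(6,5)=6; C(7,5)=21; C(8,5)=56. So valid n = 7.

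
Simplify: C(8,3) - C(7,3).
21

Solution: C(8,3) - C(7,3) = C(7,2) = 21.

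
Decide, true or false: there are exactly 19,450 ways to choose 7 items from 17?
C(17,7) = 19,448 ≠ 19450.

Answer: False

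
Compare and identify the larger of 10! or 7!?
10!

Explanation: 10!=3,628,800, 7!=5,040. 10! > 7!.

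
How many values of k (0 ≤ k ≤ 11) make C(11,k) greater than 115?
6
Row 11 is unimodal and symmetric about k=11/2. C(11,2)=55 ≤ 115; C(11,3)=165 > 115; by symmetry C(11,k) > 115 for k = 3..8. That's 8 - 3 + 1 = 6 values.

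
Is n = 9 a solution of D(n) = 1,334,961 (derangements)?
No

D(9) = (9-1)·[D(8) + D(7)] = 8·[14,833 + 1,854] = 133,496, which does not equal 1,334,961.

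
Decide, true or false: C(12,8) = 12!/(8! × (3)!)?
The correct denominator is 8!×4!, giving C(12,8) = 495; the stated RHS is 12!/(8!×3!) = 1,980 ≠ 495, so the statement does not hold.
Final answer: False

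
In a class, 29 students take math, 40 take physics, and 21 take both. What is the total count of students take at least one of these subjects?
48

|A∪B| = |A|+|B|-|A∩B| = 29+40-21 = 48.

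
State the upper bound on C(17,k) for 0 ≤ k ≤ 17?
24,310

Working:
Maximum at k = 8 or k = 9: C(17,8) = 24,310.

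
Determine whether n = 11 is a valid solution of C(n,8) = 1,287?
No

C(11,8) = 11·10·9·8·7·6·5·4/8! = 6,652,800/40,320 = 165, which does not equal 1,287.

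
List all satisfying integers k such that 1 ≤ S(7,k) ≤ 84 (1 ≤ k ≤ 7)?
1, 2, 6, 7
S(7,1)=1; S(7,2)=63; S(7,3)=301; S(7,4)=350; S(7,5)=140; S(7,6)=21; S(7,7)=1. So valid k = 1, 2, 6, 7.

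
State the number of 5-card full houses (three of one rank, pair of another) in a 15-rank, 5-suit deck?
21,000
Triple rank: 15. Triple suits: C(5,3)=10. Pair rank: 14. Pair suits: C(5,2)=10. Total: 21,000.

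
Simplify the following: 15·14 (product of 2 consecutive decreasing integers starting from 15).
210

Working:
This is P(15,2) = 15!/(13)! = 210.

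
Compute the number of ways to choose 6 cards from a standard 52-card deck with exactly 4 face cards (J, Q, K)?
386,100

Explanation: 12 face cards and 40 non-face cards: C(12,4) × C(40,2) = 495 × 780 = 386,100.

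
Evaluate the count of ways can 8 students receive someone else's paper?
14,833
Using D(n) = (n-1)[D(n-1) + D(n-2)]:
D(8) = (8-1) × [D(7) + D(6)]
      = 7 × [1854 + 265]
      = 7 × 2119
      = 14,833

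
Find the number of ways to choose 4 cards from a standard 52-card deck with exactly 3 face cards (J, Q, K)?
8,800

Explanation: 12 face cards and 40 non-face cards: C(12,3) × C(40,1) = 220 × 40 = 8,800.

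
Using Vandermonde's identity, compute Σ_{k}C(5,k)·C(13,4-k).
3,060

Solution: = C(5+13,4) = C(18,4) = 3,060.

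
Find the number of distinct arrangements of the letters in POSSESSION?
75,600

Solution: Word has 10 letters (P=1, O=2, S=4, E=1, I=1, N=1). Arrangements: 10!/Π(k!) = 75,600.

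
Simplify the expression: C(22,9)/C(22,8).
14/9

Explanation: C(n,k+1)/C(n,k) = (n−k)/(k+1). Here (22−8)/(8+1) = 14/9 = 14/9.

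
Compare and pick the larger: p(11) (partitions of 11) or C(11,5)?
C(11,5)

Reasoning: Pentagonal recurrence p(n) = p(n−1) + p(n−2) − p(n−5) − p(n−7) + …: p(11) = p(10) + p(9) − p(6) − p(4) = 42 + 30 − 11 − 5 = 56; C(11,5) = 462.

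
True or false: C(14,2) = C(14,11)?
False

Working:
C(14,2) = 91 but C(14,11) = 364; symmetry gives C(14,2) = C(14,12), not C(14,11).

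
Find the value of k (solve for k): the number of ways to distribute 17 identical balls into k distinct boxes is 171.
3
Stars and bars: the count is C(17+k−1, k−1), increasing in k. k=2: C(18,1) = 18, k=3: C(19,2) = 171 ✓. So k = 3.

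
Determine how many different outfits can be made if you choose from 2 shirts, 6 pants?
12
By the multiplication principle: 2 × 6 = 12.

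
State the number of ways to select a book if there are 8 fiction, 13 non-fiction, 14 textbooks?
By the addition principle: 8 + 13 + 14 = 35.
Final answer: 35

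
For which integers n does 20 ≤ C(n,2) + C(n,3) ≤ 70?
C(4,2)+C(4,3)=10; C(5,2)+C(5,3)=20; C(6,2)+C(6,3)=35; C(7,2)+C(7,3)=56; C(8,2)+C(8,3)=84. So valid n = 5, 6, 7.

Answer: 5, 6, 7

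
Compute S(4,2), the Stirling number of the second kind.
Using the Stirling recurrence: S(n,k) = k·S(n-1,k) + S(n-1,k-1)
S(4,2) = 2·S(3,2) + S(3,1)
         = 2·3 + 1
         = 6 + 1
         = 7
Final answer: 7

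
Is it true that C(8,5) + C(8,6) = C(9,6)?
Pascal's identity: LHS = 56 + 28 = 84; RHS = C(9,6) = 84. Both sides agree, so the statement holds.
Final answer: True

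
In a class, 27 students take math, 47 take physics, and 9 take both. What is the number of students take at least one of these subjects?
|A∪B| = |A|+|B|-|A∩B| = 27+47-9 = 65.

Answer: 65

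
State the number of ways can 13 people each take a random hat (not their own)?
Using D(n) = (n-1)[D(n-1) + D(n-2)]:
D(13) = (13-1) × [D(12) + D(11)]
      = 12 × [176214841 + 14684570]
      = 12 × 190899411
      = 2,290,792,932

Answer: 2,290,792,932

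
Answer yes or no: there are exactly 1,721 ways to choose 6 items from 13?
No

Reasoning: C(13,6) = 1,716 ≠ 1721.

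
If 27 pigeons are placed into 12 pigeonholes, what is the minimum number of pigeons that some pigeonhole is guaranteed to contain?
3

Working:
Pigeonhole: ⌈27/12⌉ = 3.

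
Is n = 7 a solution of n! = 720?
No

7! = 7·6! = 7·720 = 5,040, which does not equal 720.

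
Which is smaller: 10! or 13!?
10!=3,628,800, 13!=6,227,020,800. 13! > 10!.
Final answer: 10!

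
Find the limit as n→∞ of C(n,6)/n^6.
1/720
C(n,6) ≈ n^6/6! for large n. Limit = 1/6! = 1/720.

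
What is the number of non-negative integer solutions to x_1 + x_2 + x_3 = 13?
105

Reasoning: C(13+3-1, 3-1) = 105.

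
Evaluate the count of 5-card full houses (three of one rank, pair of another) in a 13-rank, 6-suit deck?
46,800
Triple rank: 13. Triple suits: C(6,3)=20. Pair rank: 12. Pair suits: C(6,2)=15. Total: 46,800.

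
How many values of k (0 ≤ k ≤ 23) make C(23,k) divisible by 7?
Checking C(23,k) mod 7 for k = 0..23: divisible at k = 3, 4, 5, 6, 10, 11, 12, 13, 17, 18, 19, 20. That's 12 values.

Answer: 12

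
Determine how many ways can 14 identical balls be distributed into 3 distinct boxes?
120

Working:
C(14+3-1, 3-1) = C(16, 2) = 120.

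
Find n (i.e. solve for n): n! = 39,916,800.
n! is strictly increasing. 9! = 362,880, 10! = 3,628,800, 11! = 39,916,800 ✓. So n = 11.

Answer: 11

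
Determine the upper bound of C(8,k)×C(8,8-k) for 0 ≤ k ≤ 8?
4,900

Reasoning: C(8,k)·C(8,8-k) = C(8,k)², maximised at the centre k = 4: C(8,4)² = 4,900.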